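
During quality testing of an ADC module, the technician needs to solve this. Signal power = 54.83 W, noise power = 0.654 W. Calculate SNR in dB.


SNR in decibels:
SNR = 10 * log10(Ps / Pn)
    = 10 * log10(54.83 / 0.654)
    = 10 * log10(83.8379)
    = 10 * 1.9234
    = 19.23 dB

19.23 dB


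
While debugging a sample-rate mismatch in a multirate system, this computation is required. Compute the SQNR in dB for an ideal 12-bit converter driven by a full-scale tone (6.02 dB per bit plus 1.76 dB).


Theoretical SNR for a full-scale sinusoid:
SNR = 6.02 * N + 1.76
    = 6.02 * 12 + 1.76
    = 72.24 + 1.76
    = 74.0 dB

74.0 dB


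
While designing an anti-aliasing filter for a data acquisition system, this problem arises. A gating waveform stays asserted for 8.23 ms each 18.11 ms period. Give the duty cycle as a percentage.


Duty cycle as a percentage:
DC = (t_on / T) * 100
   = (8.23 / 18.11) * 100
   = 0.454445 * 100
   = 45.44 %

45.44 %


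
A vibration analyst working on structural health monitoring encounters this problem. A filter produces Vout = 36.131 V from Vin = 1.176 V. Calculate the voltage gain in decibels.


Voltage gain in dB:
G = 20 * log10(Vout / Vin)
  = 20 * log10(36.131 / 1.176)
  = 20 * log10(30.723639)
  = 20 * 1.487473
  = 29.75 dB

29.75 dB


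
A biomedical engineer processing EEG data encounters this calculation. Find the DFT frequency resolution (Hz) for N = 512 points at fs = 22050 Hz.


DFT frequency resolution:
df = fs / N
   = 22050 / 512
   = 43.0664 Hz

43.0664 Hz


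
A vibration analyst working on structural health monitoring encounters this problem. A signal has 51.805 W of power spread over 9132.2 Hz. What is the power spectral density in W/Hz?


Power spectral density:
PSD = P / BW
    = 51.805 / 9132.2
    = 0.00567278 W/Hz

0.00567278 W/Hz


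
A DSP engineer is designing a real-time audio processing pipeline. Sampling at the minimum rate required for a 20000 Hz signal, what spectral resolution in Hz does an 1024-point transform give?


Step 1 — Nyquist sampling rate:
fs = 2 * fmax = 2 * 20000 = 40000 Hz

Step 2 — DFT bin spacing:
df = fs / N = 40000 / 1024 = 39.0625 Hz

39.0625 Hz


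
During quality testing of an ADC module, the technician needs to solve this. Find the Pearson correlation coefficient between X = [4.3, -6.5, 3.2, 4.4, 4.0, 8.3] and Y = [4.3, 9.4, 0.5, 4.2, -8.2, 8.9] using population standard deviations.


Pearson correlation coefficient (population):
r = cov(X,Y) / (std(X) * std(Y))
Mean X = 2.95, Mean Y = 3.1833
Cov(X,Y) = -6.300833
Std(X) = 4.527969, Std(Y) = 5.921547
r = -0.235

-0.235


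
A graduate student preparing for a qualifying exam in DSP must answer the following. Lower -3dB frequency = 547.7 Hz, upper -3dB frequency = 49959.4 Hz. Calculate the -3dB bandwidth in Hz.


Bandwidth is the difference of -3dB frequencies:
BW = f_high - f_low
   = 49959.4 - 547.7
   = 49411.7 Hz

49411.7 Hz


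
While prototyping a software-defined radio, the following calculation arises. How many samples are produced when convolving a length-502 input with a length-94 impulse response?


Linear convolution output length:
L = N + M - 1
  = 502 + 94 - 1
  = 595 samples

595


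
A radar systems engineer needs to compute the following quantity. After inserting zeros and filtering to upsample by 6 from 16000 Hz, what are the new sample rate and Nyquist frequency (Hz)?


Step 1 — output sample rate after interpolation by L:
fs_out = L * fs_in = 6 * 16000 = 96000 Hz

Step 2 — Nyquist frequency of the output stream:
f_Nyq = fs_out / 2 = 96000 / 2 = 48000.0 Hz

fs_out = 96000 Hz; f_Nyquist = 48000.0 Hz


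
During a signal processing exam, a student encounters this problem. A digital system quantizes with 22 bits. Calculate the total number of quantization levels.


Number of quantization levels = 2^N
= 2^22
= 4194304

4194304


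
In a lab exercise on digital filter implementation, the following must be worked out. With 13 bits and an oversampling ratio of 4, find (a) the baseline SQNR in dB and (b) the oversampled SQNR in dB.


Step 1 — baseline SQNR at Nyquist:
SQNR_base = 6.02*N + 1.76
          = 6.02*13 + 1.76
          = 80.02 dB

Step 2 — oversampling processing gain:
G = 10*log10(OSR) = 10*log10(4) = 6.02 dB

Step 3 — total:
SQNR_total = 80.02 + 6.02 = 86.04 dB

Base SQNR = 80.02 dB; oversampled SQNR = 86.04 dB


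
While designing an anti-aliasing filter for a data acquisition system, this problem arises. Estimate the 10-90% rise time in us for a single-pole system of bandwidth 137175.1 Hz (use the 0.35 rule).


Rise time from bandwidth relationship:
tr = 0.35 / BW
   = 0.35 / 137175.1
   = 2.551483469e-06 s
   = 2.5515 us

2.5515 us


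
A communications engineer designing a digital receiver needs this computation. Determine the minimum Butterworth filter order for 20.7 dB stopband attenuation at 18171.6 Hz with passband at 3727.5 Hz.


Butterworth filter order formula:
n = log10(10^(A/10) - 1) / (2 * log10(f_stop/f_pass))
10^(20.7/10) - 1 = 116.4898
f_stop/f_pass = 18171.6 / 3727.5 = 4.875
n = 1.5017 -> ceil = 2

2


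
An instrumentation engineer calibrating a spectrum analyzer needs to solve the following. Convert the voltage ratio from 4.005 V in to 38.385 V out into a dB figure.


Voltage gain in dB:
G = 20 * log10(Vout / Vin)
  = 20 * log10(38.385 / 4.005)
  = 20 * log10(9.58427)
  = 20 * 0.981559
  = 19.63 dB

19.63 dB


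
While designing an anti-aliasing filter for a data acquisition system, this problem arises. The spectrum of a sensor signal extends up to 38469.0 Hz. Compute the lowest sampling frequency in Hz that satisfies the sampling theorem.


The Nyquist rate is twice the maximum frequency component.
fs_min = 2 * fmax
      = 2 * 38469.0
      = 76938.0 Hz

76938.0


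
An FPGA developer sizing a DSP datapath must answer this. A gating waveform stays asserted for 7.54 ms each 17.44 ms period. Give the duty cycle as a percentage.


Duty cycle as a percentage:
DC = (t_on / T) * 100
   = (7.54 / 17.44) * 100
   = 0.432339 * 100
   = 43.23 %

43.23 %


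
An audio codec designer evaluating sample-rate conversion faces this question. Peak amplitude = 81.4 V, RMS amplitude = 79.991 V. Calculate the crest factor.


Crest factor is the ratio of peak to RMS:
CF = V_peak / V_rms
   = 81.4 / 79.991
   = 1.0176

1.0176


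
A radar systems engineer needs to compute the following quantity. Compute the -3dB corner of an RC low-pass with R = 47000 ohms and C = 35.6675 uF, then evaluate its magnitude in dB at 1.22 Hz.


Step 1 — cutoff frequency:
fc = 1 / (2*pi*R*C)
C = 35.6675 uF = 3.56675e-05 F
fc = 1 / (2*pi*47000*3.56675e-05)
   = 0.0949401 Hz

Step 2 — magnitude at f = 1.22 Hz:
|H(f)| = 1 / sqrt(1 + (f/fc)^2)
f/fc = 1.22 / 0.0949401 = 12.850208
|H| = 1 / sqrt(1 + 165.127846) = 0.0775852
|H|_dB = 20*log10(0.0775852) = -22.2 dB

fc = 0.0949401 Hz; |H(1.22 Hz)| = -22.2 dB


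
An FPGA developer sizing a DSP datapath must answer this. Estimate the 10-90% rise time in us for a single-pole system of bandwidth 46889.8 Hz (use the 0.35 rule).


Rise time from bandwidth relationship:
tr = 0.35 / BW
   = 0.35 / 46889.8
   = 7.464309935e-06 s
   = 7.4643 us

7.4643 us


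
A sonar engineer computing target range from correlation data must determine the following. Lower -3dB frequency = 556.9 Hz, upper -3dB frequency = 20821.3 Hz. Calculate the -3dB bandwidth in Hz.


Bandwidth is the difference of -3dB frequencies:
BW = f_high - f_low
   = 20821.3 - 556.9
   = 20264.4 Hz

20264.4 Hz


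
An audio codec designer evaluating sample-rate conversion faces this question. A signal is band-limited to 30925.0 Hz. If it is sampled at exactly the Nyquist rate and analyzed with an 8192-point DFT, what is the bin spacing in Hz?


Step 1 — Nyquist sampling rate:
fs = 2 * fmax = 2 * 30925.0 = 61850.0 Hz

Step 2 — DFT bin spacing:
df = fs / N = 61850.0 / 8192 = 7.55 Hz

7.55 Hz


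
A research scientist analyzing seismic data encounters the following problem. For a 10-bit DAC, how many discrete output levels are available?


Number of quantization levels = 2^N
= 2^10
= 1024

1024


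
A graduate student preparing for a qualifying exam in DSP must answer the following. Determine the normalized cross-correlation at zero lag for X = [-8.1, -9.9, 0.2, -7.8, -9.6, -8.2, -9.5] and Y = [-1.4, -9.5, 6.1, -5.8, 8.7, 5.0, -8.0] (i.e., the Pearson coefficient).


Pearson correlation coefficient (population):
r = cov(X,Y) / (std(X) * std(Y))
Mean X = -7.5571, Mean Y = -0.7
Cov(X,Y) = 9.471429
Std(X) = 3.259648, Std(Y) = 6.806719
r = 0.4269

0.4269


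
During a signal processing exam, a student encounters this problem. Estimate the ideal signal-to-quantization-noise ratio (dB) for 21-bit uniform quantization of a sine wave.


Theoretical SNR for a full-scale sinusoid:
SNR = 6.02 * N + 1.76
    = 6.02 * 21 + 1.76
    = 126.42 + 1.76
    = 128.18 dB

128.18 dB


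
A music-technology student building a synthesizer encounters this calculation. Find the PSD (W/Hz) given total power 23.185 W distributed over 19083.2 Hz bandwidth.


Power spectral density:
PSD = P / BW
    = 23.185 / 19083.2
    = 0.00121494 W/Hz

0.00121494 W/Hz


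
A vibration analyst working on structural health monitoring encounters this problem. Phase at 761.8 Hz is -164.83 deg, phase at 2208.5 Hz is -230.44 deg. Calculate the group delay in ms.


Group delay from phase difference:
tau = -d(phi)/d(omega)
d(phi) = -65.61 deg = -1.145111 rad
d(omega) = 2*pi*(2208.5 - 761.8) = 9089.8842 rad/s
tau = -(-1.145111) / 9089.8842
    = 0.126 ms

0.126 ms


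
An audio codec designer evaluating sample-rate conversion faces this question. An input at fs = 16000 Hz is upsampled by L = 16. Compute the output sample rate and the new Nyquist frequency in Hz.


Step 1 — output sample rate after interpolation by L:
fs_out = L * fs_in = 16 * 16000 = 256000 Hz

Step 2 — Nyquist frequency of the output stream:
f_Nyq = fs_out / 2 = 256000 / 2 = 128000.0 Hz

fs_out = 256000 Hz; f_Nyquist = 128000.0 Hz


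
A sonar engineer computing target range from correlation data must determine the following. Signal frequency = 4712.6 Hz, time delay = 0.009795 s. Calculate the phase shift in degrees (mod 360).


Phase shift from frequency and time delay:
phi = 360 * f * t_delay
    = 360 * 4712.6 * 0.009795
    = 16617.57 degrees
    mod 360 = 57.57 degrees

57.57 degrees


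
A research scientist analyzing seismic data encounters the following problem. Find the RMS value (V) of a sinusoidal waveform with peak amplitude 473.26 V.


RMS voltage for a sinusoidal waveform:
V_rms = V_peak / sqrt(2)
      = 473.26 / 1.414214
      = 334.645 V

334.645 V


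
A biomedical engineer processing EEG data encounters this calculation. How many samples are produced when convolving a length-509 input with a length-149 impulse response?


Linear convolution output length:
L = N + M - 1
  = 509 + 149 - 1
  = 657 samples

657


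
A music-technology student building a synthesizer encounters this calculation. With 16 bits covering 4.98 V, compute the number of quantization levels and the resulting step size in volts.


Step 1 — number of quantization levels:
L = 2^N = 2^16 = 65536

Step 2 — LSB step size:
delta = Vfs / L
      = 4.98 / 65536
      = 7.599e-05 V

Levels = 65536; step size = 7.599e-05 V


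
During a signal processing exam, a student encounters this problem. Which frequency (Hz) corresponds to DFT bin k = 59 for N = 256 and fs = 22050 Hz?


Frequency of DFT bin k:
f_k = k * fs / N
    = 59 * 22050 / 256
    = 1300950 / 256
    = 5081.836 Hz

5081.836 Hz


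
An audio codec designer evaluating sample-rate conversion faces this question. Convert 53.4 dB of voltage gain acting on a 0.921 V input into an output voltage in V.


Output voltage from dB gain:
V_out = V_in * 10^(gain_dB / 20)
      = 0.921 * 10^(53.4 / 20)
      = 0.921 * 467.735141
      = 430.7841 V

430.7841 V


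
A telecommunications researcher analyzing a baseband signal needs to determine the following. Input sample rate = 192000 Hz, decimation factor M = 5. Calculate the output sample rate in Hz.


Decimation reduces the sample rate:
fs_out = fs_in / M
       = 192000 / 5
       = 38400.0 Hz

38400.0 Hz


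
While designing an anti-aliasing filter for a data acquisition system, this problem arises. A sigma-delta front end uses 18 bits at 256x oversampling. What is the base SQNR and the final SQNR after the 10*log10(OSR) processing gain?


Step 1 — baseline SQNR at Nyquist:
SQNR_base = 6.02*N + 1.76
          = 6.02*18 + 1.76
          = 110.12 dB

Step 2 — oversampling processing gain:
G = 10*log10(OSR) = 10*log10(256) = 24.08 dB

Step 3 — total:
SQNR_total = 110.12 + 24.08 = 134.2 dB

Base SQNR = 110.12 dB; oversampled SQNR = 134.2 dB


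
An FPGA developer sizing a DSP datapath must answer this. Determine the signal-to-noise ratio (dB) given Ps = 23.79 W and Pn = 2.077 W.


SNR in decibels:
SNR = 10 * log10(Ps / Pn)
    = 10 * log10(23.79 / 2.077)
    = 10 * log10(11.454)
    = 10 * 1.059
    = 10.59 dB

10.59 dB


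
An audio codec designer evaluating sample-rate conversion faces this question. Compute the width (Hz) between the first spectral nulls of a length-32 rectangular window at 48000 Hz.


Main lobe width for a rectangular window:
Width = 2 * fs / N
      = 2 * 48000 / 32
      = 96000 / 32
      = 3000.0 Hz

3000.0 Hz


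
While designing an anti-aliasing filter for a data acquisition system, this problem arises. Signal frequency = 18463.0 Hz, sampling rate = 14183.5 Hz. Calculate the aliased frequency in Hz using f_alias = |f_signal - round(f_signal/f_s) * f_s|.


Compute the nearest integer multiple of fs to the signal:
n = round(18463.0 / 14183.5) = 1
f_alias = |18463.0 - 1 * 14183.5|
        = |18463.0 - 14183.5|
        = 4279.5 Hz

4279.5


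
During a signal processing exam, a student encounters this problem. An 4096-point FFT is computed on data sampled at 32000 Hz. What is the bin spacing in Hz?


DFT frequency resolution:
df = fs / N
   = 32000 / 4096
   = 7.8125 Hz

7.8125 Hz


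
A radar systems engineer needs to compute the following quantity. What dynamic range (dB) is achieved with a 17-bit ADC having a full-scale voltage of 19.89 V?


Dynamic range from full-scale to LSB:
V_min = V_max / 2^bits = 19.89 / 2^17
DR = 20 * log10(V_max / V_min)
   = 20 * log10(2^17)
   = 20 * 17 * log10(2)
   = 102.35 dB

102.35 dB


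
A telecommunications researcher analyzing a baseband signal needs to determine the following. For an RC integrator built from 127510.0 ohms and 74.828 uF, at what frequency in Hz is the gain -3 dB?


Cutoff frequency of a first-order RC filter:
fc = 1 / (2 * pi * R * C)
C = 74.828 uF = 7.4828e-05 F
fc = 1 / (2 * pi * 127510.0 * 7.4828e-05)
   = 1 / 59.94987082802
   = 0.016681 Hz

0.016681 Hz


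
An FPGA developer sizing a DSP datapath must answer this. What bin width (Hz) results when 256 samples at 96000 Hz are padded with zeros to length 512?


Frequency resolution after zero-padding:
N_padded = 256 * 2 = 512
df = fs / N_padded
   = 96000 / 512
   = 187.5 Hz

187.5 Hz


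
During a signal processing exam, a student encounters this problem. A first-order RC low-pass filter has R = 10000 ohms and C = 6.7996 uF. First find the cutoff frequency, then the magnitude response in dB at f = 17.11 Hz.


Step 1 — cutoff frequency:
fc = 1 / (2*pi*R*C)
C = 6.7996 uF = 6.7996e-06 F
fc = 1 / (2*pi*10000*6.7996e-06)
   = 2.34065 Hz

Step 2 — magnitude at f = 17.11 Hz:
|H(f)| = 1 / sqrt(1 + (f/fc)^2)
f/fc = 17.11 / 2.34065 = 7.309935
|H| = 1 / sqrt(1 + 53.43515) = 0.1355378
|H|_dB = 20*log10(0.1355378) = -17.36 dB

fc = 2.34065 Hz; |H(17.11 Hz)| = -17.36 dB


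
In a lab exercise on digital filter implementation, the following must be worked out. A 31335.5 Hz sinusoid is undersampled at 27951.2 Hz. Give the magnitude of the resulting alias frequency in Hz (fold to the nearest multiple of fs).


Compute the nearest integer multiple of fs to the signal:
n = round(31335.5 / 27951.2) = 1
f_alias = |31335.5 - 1 * 27951.2|
        = |31335.5 - 27951.2|
        = 3384.3 Hz

3384.3


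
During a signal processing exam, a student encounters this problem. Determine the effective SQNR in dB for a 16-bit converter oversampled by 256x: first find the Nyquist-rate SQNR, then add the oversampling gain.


Step 1 — baseline SQNR at Nyquist:
SQNR_base = 6.02*N + 1.76
          = 6.02*16 + 1.76
          = 98.08 dB

Step 2 — oversampling processing gain:
G = 10*log10(OSR) = 10*log10(256) = 24.08 dB

Step 3 — total:
SQNR_total = 98.08 + 24.08 = 122.16 dB

Base SQNR = 98.08 dB; oversampled SQNR = 122.16 dB


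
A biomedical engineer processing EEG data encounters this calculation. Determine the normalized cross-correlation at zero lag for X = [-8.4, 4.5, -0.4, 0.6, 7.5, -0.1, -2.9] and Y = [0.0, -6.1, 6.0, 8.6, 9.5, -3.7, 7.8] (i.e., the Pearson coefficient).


Pearson correlation coefficient (population):
r = cov(X,Y) / (std(X) * std(Y))
Mean X = 0.1143, Mean Y = 3.1571
Cov(X,Y) = 3.112041
Std(X) = 4.719391, Std(Y) = 5.881899
r = 0.1121

0.1121


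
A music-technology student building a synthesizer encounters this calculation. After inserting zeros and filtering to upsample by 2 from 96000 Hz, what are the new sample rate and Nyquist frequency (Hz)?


Step 1 — output sample rate after interpolation by L:
fs_out = L * fs_in = 2 * 96000 = 192000 Hz

Step 2 — Nyquist frequency of the output stream:
f_Nyq = fs_out / 2 = 192000 / 2 = 96000.0 Hz

fs_out = 192000 Hz; f_Nyquist = 96000.0 Hz


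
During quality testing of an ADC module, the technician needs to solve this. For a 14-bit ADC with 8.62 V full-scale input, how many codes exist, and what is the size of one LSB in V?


Step 1 — number of quantization levels:
L = 2^N = 2^14 = 16384

Step 2 — LSB step size:
delta = Vfs / L
      = 8.62 / 16384
      = 0.00052612 V

Levels = 16384; step size = 0.00052612 V


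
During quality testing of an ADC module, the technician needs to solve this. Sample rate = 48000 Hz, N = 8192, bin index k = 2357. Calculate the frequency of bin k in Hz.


Frequency of DFT bin k:
f_k = k * fs / N
    = 2357 * 48000 / 8192
    = 113136000 / 8192
    = 13810.547 Hz

13810.547 Hz


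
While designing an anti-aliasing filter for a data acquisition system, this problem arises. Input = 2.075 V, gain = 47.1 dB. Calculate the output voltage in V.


Output voltage from dB gain:
V_out = V_in * 10^(gain_dB / 20)
      = 2.075 * 10^(47.1 / 20)
      = 2.075 * 226.464431
      = 469.9137 V

469.9137 V


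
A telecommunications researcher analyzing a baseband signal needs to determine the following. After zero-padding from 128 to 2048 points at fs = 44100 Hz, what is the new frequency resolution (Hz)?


Frequency resolution after zero-padding:
N_padded = 128 * 16 = 2048
df = fs / N_padded
   = 44100 / 2048
   = 21.5332 Hz

21.5332 Hz


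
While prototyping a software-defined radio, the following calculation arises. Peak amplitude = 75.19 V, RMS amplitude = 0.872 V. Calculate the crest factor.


Crest factor is the ratio of peak to RMS:
CF = V_peak / V_rms
   = 75.19 / 0.872
   = 86.2271

86.2271


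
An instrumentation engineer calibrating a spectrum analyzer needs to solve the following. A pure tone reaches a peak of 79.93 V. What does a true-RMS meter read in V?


RMS voltage for a sinusoidal waveform:
V_rms = V_peak / sqrt(2)
      = 79.93 / 1.414214
      = 56.519 V

56.519 V


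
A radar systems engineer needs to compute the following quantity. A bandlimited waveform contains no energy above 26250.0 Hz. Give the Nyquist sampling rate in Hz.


The Nyquist rate is twice the maximum frequency component.
fs_min = 2 * fmax
      = 2 * 26250.0
      = 52500.0 Hz

52500.0


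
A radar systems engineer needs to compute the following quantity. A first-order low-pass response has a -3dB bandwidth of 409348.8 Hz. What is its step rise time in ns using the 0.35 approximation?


Rise time from bandwidth relationship:
tr = 0.35 / BW
   = 0.35 / 409348.8
   = 8.550165531e-07 s
   = 855.0166 ns

855.0166 ns


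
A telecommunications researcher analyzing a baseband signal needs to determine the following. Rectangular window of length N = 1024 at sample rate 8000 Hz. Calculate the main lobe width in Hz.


Main lobe width for a rectangular window:
Width = 2 * fs / N
      = 2 * 8000 / 1024
      = 16000 / 1024
      = 15.625 Hz

15.625 Hz


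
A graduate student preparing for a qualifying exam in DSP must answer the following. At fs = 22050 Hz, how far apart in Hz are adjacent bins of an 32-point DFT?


DFT frequency resolution:
df = fs / N
   = 22050 / 32
   = 689.0625 Hz

689.0625 Hz


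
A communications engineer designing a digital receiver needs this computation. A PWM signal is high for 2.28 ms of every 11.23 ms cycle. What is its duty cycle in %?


Duty cycle as a percentage:
DC = (t_on / T) * 100
   = (2.28 / 11.23) * 100
   = 0.203028 * 100
   = 20.3 %

20.3 %


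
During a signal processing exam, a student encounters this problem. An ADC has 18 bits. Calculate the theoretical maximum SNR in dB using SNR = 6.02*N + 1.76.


Theoretical SNR for a full-scale sinusoid:
SNR = 6.02 * N + 1.76
    = 6.02 * 18 + 1.76
    = 108.36 + 1.76
    = 110.12 dB

110.12 dB


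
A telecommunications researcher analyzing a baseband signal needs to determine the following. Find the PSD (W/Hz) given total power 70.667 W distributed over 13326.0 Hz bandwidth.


Power spectral density:
PSD = P / BW
    = 70.667 / 13326.0
    = 0.00530294 W/Hz

0.00530294 W/Hz


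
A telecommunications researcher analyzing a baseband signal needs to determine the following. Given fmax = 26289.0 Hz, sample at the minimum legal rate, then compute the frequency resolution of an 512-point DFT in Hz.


Step 1 — Nyquist sampling rate:
fs = 2 * fmax = 2 * 26289.0 = 52578.0 Hz

Step 2 — DFT bin spacing:
df = fs / N = 52578.0 / 512 = 102.6914 Hz

102.6914 Hz


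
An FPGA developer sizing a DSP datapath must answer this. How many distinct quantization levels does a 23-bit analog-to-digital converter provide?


Number of quantization levels = 2^N
= 2^23
= 8388608

8388608


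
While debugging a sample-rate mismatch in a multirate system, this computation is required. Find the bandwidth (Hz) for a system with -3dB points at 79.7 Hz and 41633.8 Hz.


Bandwidth is the difference of -3dB frequencies:
BW = f_high - f_low
   = 41633.8 - 79.7
   = 41554.1 Hz

41554.1 Hz


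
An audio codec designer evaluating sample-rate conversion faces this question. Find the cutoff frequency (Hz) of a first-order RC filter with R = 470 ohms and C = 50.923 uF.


Cutoff frequency of a first-order RC filter:
fc = 1 / (2 * pi * R * C)
C = 50.923 uF = 5.0923e-05 F
fc = 1 / (2 * pi * 470 * 5.0923e-05)
   = 1 / 0.15038056333683
   = 6.649796 Hz

6.649796 Hz


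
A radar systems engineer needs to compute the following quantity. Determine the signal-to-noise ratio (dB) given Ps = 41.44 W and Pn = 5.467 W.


SNR in decibels:
SNR = 10 * log10(Ps / Pn)
    = 10 * log10(41.44 / 5.467)
    = 10 * log10(7.58)
    = 10 * 0.8797
    = 8.8 dB

8.8 dB


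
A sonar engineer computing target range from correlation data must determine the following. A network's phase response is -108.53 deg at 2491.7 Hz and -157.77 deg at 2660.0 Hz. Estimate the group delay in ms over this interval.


Group delay from phase difference:
tau = -d(phi)/d(omega)
d(phi) = -49.24 deg = -0.8594 rad
d(omega) = 2*pi*(2660.0 - 2491.7) = 1057.4601 rad/s
tau = -(-0.8594) / 1057.4601
    = 0.8127 ms

0.8127 ms


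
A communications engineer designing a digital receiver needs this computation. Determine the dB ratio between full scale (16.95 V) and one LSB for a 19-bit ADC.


Dynamic range from full-scale to LSB:
V_min = V_max / 2^bits = 16.95 / 2^19
DR = 20 * log10(V_max / V_min)
   = 20 * log10(2^19)
   = 20 * 19 * log10(2)
   = 114.39 dB

114.39 dB


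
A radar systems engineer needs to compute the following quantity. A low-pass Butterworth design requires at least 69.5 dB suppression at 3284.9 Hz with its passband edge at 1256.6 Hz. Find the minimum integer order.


Butterworth filter order formula:
n = log10(10^(A/10) - 1) / (2 * log10(f_stop/f_pass))
10^(69.5/10) - 1 = 8912508.3813
f_stop/f_pass = 3284.9 / 1256.6 = 2.6141
n = 8.3268 -> ceil = 9

9


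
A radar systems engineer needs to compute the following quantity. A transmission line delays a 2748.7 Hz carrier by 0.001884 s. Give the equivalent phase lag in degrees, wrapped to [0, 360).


Phase shift from frequency and time delay:
phi = 360 * f * t_delay
    = 360 * 2748.7 * 0.001884
    = 1864.28 degrees
    mod 360 = 64.28 degrees

64.28 degrees


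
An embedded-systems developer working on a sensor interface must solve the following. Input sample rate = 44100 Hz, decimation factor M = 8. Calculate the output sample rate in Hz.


Decimation reduces the sample rate:
fs_out = fs_in / M
       = 44100 / 8
       = 5512.5 Hz

5512.5 Hz


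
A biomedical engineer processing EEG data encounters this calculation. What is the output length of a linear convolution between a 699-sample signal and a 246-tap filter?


Linear convolution output length:
L = N + M - 1
  = 699 + 246 - 1
  = 944 samples

944


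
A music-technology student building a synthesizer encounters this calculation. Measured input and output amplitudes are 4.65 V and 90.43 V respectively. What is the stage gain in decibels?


Voltage gain in dB:
G = 20 * log10(Vout / Vin)
  = 20 * log10(90.43 / 4.65)
  = 20 * log10(19.447312)
  = 20 * 1.28886
  = 25.78 dB

25.78 dB


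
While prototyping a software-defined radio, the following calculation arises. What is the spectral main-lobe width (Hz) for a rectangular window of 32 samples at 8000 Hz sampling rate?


Main lobe width for a rectangular window:
Width = 2 * fs / N
      = 2 * 8000 / 32
      = 16000 / 32
      = 500.0 Hz

500.0 Hz


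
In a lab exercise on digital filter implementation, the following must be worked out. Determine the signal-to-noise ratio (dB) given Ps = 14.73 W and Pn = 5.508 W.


SNR in decibels:
SNR = 10 * log10(Ps / Pn)
    = 10 * log10(14.73 / 5.508)
    = 10 * log10(2.6743)
    = 10 * 0.4272
    = 4.27 dB

4.27 dB


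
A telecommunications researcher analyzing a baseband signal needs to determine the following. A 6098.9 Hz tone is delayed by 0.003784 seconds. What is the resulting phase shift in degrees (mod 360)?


Phase shift from frequency and time delay:
phi = 360 * f * t_delay
    = 360 * 6098.9 * 0.003784
    = 8308.17 degrees
    mod 360 = 28.17 degrees

28.17 degrees


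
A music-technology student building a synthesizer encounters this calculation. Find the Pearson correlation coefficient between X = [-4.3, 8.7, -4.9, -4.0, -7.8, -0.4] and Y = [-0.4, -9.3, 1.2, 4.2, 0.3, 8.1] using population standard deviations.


Pearson correlation coefficient (population):
r = cov(X,Y) / (std(X) * std(Y))
Mean X = -2.1167, Mean Y = 0.6833
Cov(X,Y) = -16.461944
Std(X) = 5.296356, Std(Y) = 5.301389
r = -0.5863

-0.5863


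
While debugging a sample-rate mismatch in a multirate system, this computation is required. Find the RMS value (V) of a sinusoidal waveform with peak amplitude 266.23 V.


RMS voltage for a sinusoidal waveform:
V_rms = V_peak / sqrt(2)
      = 266.23 / 1.414214
      = 188.253 V

188.253 V


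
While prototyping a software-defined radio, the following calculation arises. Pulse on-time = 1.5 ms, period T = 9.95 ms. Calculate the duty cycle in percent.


Duty cycle as a percentage:
DC = (t_on / T) * 100
   = (1.5 / 9.95) * 100
   = 0.150754 * 100
   = 15.08 %

15.08 %


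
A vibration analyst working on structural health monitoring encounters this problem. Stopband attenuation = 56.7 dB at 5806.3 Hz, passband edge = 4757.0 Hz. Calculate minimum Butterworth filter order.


Butterworth filter order formula:
n = log10(10^(A/10) - 1) / (2 * log10(f_stop/f_pass))
10^(56.7/10) - 1 = 467734.1413
f_stop/f_pass = 5806.3 / 4757.0 = 1.2206
n = 32.7495 -> ceil = 33

33


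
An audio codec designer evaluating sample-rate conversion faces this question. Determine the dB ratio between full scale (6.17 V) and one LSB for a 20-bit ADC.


Dynamic range from full-scale to LSB:
V_min = V_max / 2^bits = 6.17 / 2^20
DR = 20 * log10(V_max / V_min)
   = 20 * log10(2^20)
   = 20 * 20 * log10(2)
   = 120.41 dB

120.41 dB


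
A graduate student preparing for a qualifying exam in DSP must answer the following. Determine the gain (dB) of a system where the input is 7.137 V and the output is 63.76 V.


Voltage gain in dB:
G = 20 * log10(Vout / Vin)
  = 20 * log10(63.76 / 7.137)
  = 20 * log10(8.933726)
  = 20 * 0.951033
  = 19.02 dB

19.02 dB


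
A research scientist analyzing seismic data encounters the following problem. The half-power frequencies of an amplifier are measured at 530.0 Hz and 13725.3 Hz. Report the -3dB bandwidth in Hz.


Bandwidth is the difference of -3dB frequencies:
BW = f_high - f_low
   = 13725.3 - 530.0
   = 13195.3 Hz

13195.3 Hz


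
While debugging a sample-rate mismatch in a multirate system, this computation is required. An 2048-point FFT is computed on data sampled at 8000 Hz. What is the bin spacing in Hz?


DFT frequency resolution:
df = fs / N
   = 8000 / 2048
   = 3.9062 Hz

3.9062 Hz


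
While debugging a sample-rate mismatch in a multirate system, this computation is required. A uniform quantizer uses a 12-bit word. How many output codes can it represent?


Number of quantization levels = 2^N
= 2^12
= 4096

4096


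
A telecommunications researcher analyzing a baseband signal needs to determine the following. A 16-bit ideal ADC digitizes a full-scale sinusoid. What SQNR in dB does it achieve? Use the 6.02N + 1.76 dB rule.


Theoretical SNR for a full-scale sinusoid:
SNR = 6.02 * N + 1.76
    = 6.02 * 16 + 1.76
    = 96.32 + 1.76
    = 98.08 dB

98.08 dB


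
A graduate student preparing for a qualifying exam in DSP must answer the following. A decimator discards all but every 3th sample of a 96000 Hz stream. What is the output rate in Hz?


Decimation reduces the sample rate:
fs_out = fs_in / M
       = 96000 / 3
       = 32000.0 Hz

32000.0 Hz


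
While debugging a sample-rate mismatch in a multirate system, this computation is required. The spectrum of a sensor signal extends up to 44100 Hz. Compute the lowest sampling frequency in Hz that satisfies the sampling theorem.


The Nyquist rate is twice the maximum frequency component.
fs_min = 2 * fmax
      = 2 * 44100
      = 88200 Hz

88200


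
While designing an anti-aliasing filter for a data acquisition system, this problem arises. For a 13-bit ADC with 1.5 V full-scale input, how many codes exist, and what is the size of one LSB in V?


Step 1 — number of quantization levels:
L = 2^N = 2^13 = 8192

Step 2 — LSB step size:
delta = Vfs / L
      = 1.5 / 8192
      = 0.00018311 V

Levels = 8192; step size = 0.00018311 V


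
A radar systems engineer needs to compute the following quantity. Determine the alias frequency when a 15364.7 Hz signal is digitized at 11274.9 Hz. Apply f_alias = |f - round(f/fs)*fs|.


Compute the nearest integer multiple of fs to the signal:
n = round(15364.7 / 11274.9) = 1
f_alias = |15364.7 - 1 * 11274.9|
        = |15364.7 - 11274.9|
        = 4089.8 Hz

4089.8


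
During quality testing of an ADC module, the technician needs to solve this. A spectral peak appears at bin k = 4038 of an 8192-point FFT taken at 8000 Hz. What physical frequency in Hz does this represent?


Frequency of DFT bin k:
f_k = k * fs / N
    = 4038 * 8000 / 8192
    = 32304000 / 8192
    = 3943.359 Hz

3943.359 Hz


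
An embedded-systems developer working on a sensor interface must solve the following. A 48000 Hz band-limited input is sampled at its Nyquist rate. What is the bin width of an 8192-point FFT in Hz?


Step 1 — Nyquist sampling rate:
fs = 2 * fmax = 2 * 48000 = 96000 Hz

Step 2 — DFT bin spacing:
df = fs / N = 96000 / 8192 = 11.7188 Hz

11.7188 Hz


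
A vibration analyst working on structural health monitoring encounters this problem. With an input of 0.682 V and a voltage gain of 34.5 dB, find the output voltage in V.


Output voltage from dB gain:
V_out = V_in * 10^(gain_dB / 20)
      = 0.682 * 10^(34.5 / 20)
      = 0.682 * 53.088444
      = 36.2063 V

36.2063 V


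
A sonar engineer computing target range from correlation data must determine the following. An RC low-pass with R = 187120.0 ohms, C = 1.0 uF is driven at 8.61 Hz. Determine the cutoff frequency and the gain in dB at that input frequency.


Step 1 — cutoff frequency:
fc = 1 / (2*pi*R*C)
C = 1.0 uF = 1e-06 F
fc = 1 / (2*pi*187120.0*1e-06)
   = 0.85055 Hz

Step 2 — magnitude at f = 8.61 Hz:
|H(f)| = 1 / sqrt(1 + (f/fc)^2)
f/fc = 8.61 / 0.85055 = 10.122862
|H| = 1 / sqrt(1 + 102.472335) = 0.0983078
|H|_dB = 20*log10(0.0983078) = -20.15 dB

fc = 0.85055 Hz; |H(8.61 Hz)| = -20.15 dB


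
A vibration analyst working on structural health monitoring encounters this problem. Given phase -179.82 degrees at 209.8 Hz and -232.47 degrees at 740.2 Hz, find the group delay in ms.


Group delay from phase difference:
tau = -d(phi)/d(omega)
d(phi) = -52.65 deg = -0.918916 rad
d(omega) = 2*pi*(740.2 - 209.8) = 3332.6015 rad/s
tau = -(-0.918916) / 3332.6015
    = 0.2757 ms

0.2757 ms


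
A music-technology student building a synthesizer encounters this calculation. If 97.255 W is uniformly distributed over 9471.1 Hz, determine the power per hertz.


Power spectral density:
PSD = P / BW
    = 97.255 / 9471.1
    = 0.01026861 W/Hz

0.01026861 W/Hz


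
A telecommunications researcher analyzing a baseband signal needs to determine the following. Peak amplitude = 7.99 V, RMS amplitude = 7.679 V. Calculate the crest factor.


Crest factor is the ratio of peak to RMS:
CF = V_peak / V_rms
   = 7.99 / 7.679
   = 1.0405

1.0405


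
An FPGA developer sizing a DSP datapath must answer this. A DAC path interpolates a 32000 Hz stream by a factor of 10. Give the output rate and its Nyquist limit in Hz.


Step 1 — output sample rate after interpolation by L:
fs_out = L * fs_in = 10 * 32000 = 320000 Hz

Step 2 — Nyquist frequency of the output stream:
f_Nyq = fs_out / 2 = 320000 / 2 = 160000.0 Hz

fs_out = 320000 Hz; f_Nyquist = 160000.0 Hz


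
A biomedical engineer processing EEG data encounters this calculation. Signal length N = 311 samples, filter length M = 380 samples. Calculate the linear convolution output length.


Linear convolution output length:
L = N + M - 1
  = 311 + 380 - 1
  = 690 samples

690


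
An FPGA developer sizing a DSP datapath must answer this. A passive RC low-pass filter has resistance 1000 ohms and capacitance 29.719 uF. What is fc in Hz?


Cutoff frequency of a first-order RC filter:
fc = 1 / (2 * pi * R * C)
C = 29.719 uF = 2.9719e-05 F
fc = 1 / (2 * pi * 1000 * 2.9719e-05)
   = 1 / 0.18672998414407
   = 5.355326 Hz

5.355326 Hz


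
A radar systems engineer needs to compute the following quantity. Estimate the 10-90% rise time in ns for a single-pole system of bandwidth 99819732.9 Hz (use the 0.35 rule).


Rise time from bandwidth relationship:
tr = 0.35 / BW
   = 0.35 / 99819732.9
   = 3.506320743e-09 s
   = 3.5063 ns

3.5063 ns


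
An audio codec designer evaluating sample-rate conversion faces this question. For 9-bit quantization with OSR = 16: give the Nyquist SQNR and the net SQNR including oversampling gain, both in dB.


Step 1 — baseline SQNR at Nyquist:
SQNR_base = 6.02*N + 1.76
          = 6.02*9 + 1.76
          = 55.94 dB

Step 2 — oversampling processing gain:
G = 10*log10(OSR) = 10*log10(16) = 12.04 dB

Step 3 — total:
SQNR_total = 55.94 + 12.04 = 67.98 dB

Base SQNR = 55.94 dB; oversampled SQNR = 67.98 dB


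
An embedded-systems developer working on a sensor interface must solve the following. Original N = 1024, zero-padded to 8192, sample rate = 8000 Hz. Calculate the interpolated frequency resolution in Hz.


Frequency resolution after zero-padding:
N_padded = 1024 * 8 = 8192
df = fs / N_padded
   = 8000 / 8192
   = 0.9766 Hz

0.9766 Hz


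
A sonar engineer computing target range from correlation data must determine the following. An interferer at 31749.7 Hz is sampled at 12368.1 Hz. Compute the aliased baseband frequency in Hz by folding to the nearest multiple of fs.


Compute the nearest integer multiple of fs to the signal:
n = round(31749.7 / 12368.1) = 3
f_alias = |31749.7 - 3 * 12368.1|
        = |31749.7 - 37104.3|
        = 5354.6 Hz

5354.6


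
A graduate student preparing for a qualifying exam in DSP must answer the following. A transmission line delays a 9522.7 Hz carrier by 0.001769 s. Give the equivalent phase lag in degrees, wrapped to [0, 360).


Phase shift from frequency and time delay:
phi = 360 * f * t_delay
    = 360 * 9522.7 * 0.001769
    = 6064.44 degrees
    mod 360 = 304.44 degrees

304.44 degrees


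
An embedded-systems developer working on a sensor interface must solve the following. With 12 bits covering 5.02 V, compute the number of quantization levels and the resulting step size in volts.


Step 1 — number of quantization levels:
L = 2^N = 2^12 = 4096

Step 2 — LSB step size:
delta = Vfs / L
      = 5.02 / 4096
      = 0.00122559 V

Levels = 4096; step size = 0.00122559 V


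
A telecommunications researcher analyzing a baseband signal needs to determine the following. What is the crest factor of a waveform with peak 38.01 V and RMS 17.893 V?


Crest factor is the ratio of peak to RMS:
CF = V_peak / V_rms
   = 38.01 / 17.893
   = 2.1243

2.1243


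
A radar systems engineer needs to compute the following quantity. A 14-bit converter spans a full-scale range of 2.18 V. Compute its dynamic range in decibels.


Dynamic range from full-scale to LSB:
V_min = V_max / 2^bits = 2.18 / 2^14
DR = 20 * log10(V_max / V_min)
   = 20 * log10(2^14)
   = 20 * 14 * log10(2)
   = 84.29 dB

84.29 dB


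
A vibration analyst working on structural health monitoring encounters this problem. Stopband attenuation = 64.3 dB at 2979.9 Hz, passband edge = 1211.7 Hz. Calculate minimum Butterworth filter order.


Butterworth filter order formula:
n = log10(10^(A/10) - 1) / (2 * log10(f_stop/f_pass))
10^(64.3/10) - 1 = 2691533.8039
f_stop/f_pass = 2979.9 / 1211.7 = 2.4593
n = 8.2266 -> ceil = 9

9


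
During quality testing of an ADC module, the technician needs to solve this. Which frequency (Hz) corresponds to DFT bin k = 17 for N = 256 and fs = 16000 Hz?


Frequency of DFT bin k:
f_k = k * fs / N
    = 17 * 16000 / 256
    = 272000 / 256
    = 1062.5 Hz

1062.5 Hz


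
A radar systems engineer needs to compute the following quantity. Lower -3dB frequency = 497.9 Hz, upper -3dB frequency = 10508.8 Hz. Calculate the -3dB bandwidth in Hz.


Bandwidth is the difference of -3dB frequencies:
BW = f_high - f_low
   = 10508.8 - 497.9
   = 10010.9 Hz

10010.9 Hz


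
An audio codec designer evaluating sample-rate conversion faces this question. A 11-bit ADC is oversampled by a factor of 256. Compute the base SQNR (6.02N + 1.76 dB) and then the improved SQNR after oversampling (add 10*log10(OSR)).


Step 1 — baseline SQNR at Nyquist:
SQNR_base = 6.02*N + 1.76
          = 6.02*11 + 1.76
          = 67.98 dB

Step 2 — oversampling processing gain:
G = 10*log10(OSR) = 10*log10(256) = 24.08 dB

Step 3 — total:
SQNR_total = 67.98 + 24.08 = 92.06 dB

Base SQNR = 67.98 dB; oversampled SQNR = 92.06 dB


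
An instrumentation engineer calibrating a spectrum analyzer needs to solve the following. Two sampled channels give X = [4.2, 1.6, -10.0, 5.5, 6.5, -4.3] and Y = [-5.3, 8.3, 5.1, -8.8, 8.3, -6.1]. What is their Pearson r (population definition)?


Pearson correlation coefficient (population):
r = cov(X,Y) / (std(X) * std(Y))
Mean X = 0.5833, Mean Y = 0.25
Cov(X,Y) = -4.845833
Std(X) = 5.904071, Std(Y) = 7.143237
r = -0.1149

-0.1149
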